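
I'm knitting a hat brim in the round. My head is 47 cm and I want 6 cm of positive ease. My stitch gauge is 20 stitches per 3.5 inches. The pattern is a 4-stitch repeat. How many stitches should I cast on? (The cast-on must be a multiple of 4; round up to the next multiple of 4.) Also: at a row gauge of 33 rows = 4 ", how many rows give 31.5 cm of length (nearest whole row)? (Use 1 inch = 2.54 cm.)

Finished = 47 + 6 = 53 cm.
53 cm × 1/2.54 = 20.87 inches.
20/3.5 = 5.714 sts per in; 20.87 × 5.714 = 119.24 sts.
Next multiple of 4 → 120.
31.5 cm = 12.40 inches; × 8.25 = 102.31 → 102 rows.

Cast on 120 stitches; work 102 rows.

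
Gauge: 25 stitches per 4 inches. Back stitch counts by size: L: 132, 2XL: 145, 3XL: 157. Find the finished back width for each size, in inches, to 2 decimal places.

25/4 = 6.25 sts per in.
L: 132 / 6.25 = 21.120 → 21.12 in.
2XL: 145 / 6.25 = 23.200 → 23.20 in.
3XL: 157 / 6.25 = 25.120 → 25.12 in.

L 21.12 inches; 2XL 23.20 inches; 3XL 25.12 inches.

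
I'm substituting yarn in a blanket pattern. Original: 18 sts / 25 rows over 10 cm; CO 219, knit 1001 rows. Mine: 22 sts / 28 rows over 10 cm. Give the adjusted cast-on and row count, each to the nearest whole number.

Stitches: 219 × 22/18 = 267.67 → 268.
Rows: 1001 × 28/25 = 1121.12 → 1121.

Cast on 268 stitches; work 1121 rows.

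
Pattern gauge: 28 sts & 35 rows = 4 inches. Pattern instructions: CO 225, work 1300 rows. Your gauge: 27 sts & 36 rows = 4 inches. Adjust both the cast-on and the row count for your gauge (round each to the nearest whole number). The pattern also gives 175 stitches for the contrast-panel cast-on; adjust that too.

Stitches: 225 × 27/28 = 216.96 → 217.
Rows: 1300 × 36/35 = 1337.14 → 1337.
contrast-panel cast-on: 175 × 27/28 = 168.75 → 169.

Cast on 217 stitches; work 1337 rows; contrast-panel cast-on 169 stitches.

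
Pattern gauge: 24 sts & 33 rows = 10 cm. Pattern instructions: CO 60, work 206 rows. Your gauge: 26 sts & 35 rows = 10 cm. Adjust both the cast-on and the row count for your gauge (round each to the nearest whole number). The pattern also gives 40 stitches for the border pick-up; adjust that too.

Stitches: 60 × 26/24 = 65.00 → 65.
Rows: 206 × 35/33 = 218.48 → 218.
border pick-up: 40 × 26/24 = 43.33 → 43.

Cast on 65 stitches; work 218 rows; border pick-up 43 stitches.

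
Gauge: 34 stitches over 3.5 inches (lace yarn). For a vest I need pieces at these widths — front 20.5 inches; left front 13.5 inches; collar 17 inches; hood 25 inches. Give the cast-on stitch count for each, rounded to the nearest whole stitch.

front 199; left front 131; collar 165; hood 243.

Rate = 34/3.5 = 9.714 sts per in.
front: 20.5 × 9.714 = 199.14 → 199.
left front: 13.5 × 9.714 = 131.14 → 131.
collar: 17 × 9.714 = 165.14 → 165.
hood: 25 × 9.714 = 242.86 → 243.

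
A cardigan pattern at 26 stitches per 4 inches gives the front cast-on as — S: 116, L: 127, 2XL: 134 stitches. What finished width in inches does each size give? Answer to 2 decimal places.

S 17.85 inches; L 19.54 inches; 2XL 20.62 inches.

26/4 = 6.5 sts per in.
S: 116 / 6.5 = 17.846 → 17.85 in.
L: 127 / 6.5 = 19.538 → 19.54 in.
2XL: 134 / 6.5 = 20.615 → 20.62 in.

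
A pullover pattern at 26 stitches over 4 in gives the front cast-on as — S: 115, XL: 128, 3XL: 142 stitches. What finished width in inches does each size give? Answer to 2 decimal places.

S 17.69 inches; XL 19.69 inches; 3XL 21.85 inches.

26/4 = 6.5 sts per in.
S: 115 / 6.5 = 17.692 → 17.69 in.
XL: 128 / 6.5 = 19.692 → 19.69 in.
3XL: 142 / 6.5 = 21.846 → 21.85 in.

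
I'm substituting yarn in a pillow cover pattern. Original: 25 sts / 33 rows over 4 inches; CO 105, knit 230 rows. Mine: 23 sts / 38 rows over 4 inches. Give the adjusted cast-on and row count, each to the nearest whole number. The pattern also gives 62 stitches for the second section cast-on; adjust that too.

Stitches: 105 × 23/25 = 96.60 → 97.
Rows: 230 × 38/33 = 264.85 → 265.
second section cast-on: 62 × 23/25 = 57.04 → 57.

Cast on 97 stitches; work 265 rows; second section cast-on 57 stitches.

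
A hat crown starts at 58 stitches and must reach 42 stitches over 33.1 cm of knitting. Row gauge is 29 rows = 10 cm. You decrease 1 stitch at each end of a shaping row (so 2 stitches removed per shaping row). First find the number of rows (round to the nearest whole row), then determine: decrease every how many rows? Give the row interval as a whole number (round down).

Rows = 33.1 × 2.9 = 96.0 → 96 rows.
Stitches to remove: 16 → 8 shaping rows (at 2 st each).
96 / 8 = 12.00 → every 12 rows.

Decrease every 12th row.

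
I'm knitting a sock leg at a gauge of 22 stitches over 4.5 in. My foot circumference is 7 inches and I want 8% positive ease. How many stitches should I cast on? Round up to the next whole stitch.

Finished = 7 × 1.08 = 7.56 in.
22 / 4.5 = 4.889 sts per inch.
7.56 × 4.889 = 36.96 sts.
→ 37 sts.

Cast on 37 stitches.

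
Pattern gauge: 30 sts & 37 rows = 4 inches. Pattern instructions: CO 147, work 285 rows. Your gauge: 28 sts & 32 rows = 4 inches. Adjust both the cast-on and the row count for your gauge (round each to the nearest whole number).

Stitches: 147 × 28/30 = 137.20 → 137.
Rows: 285 × 32/37 = 246.49 → 246.

Cast on 137 stitches; work 246 rows.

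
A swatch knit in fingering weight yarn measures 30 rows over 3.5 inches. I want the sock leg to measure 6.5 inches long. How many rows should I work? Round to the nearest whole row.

30 rows / 3.5 in = 8.571 rows per inch.
6.5 × 8.571 = 55.71 rows.
Round to nearest → 56.

Work 56 rows.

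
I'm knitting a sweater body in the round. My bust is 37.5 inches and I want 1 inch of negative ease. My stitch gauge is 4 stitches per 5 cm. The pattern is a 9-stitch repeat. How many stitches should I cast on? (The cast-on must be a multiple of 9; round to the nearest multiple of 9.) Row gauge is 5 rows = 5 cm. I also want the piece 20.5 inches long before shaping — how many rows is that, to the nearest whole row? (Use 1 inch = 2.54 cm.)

Cast on 72 stitches; work 52 rows.

Finished = 37.5 − 1 = 36.5 inches.
36.5 inches × 2.54 = 92.71 cm.
4/5 = 0.8 sts per cm; 92.71 × 0.8 = 74.17 sts.
Nearest multiple of 9 → 72.
20.5 inches = 52.07 cm; × 1 = 52.07 → 52 rows.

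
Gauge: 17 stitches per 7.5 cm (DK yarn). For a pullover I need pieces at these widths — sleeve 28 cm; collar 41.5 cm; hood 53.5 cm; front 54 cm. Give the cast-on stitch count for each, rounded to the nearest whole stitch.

Rate = 17/7.5 = 2.267 sts per cm.
sleeve: 28 × 2.267 = 63.47 → 63.
collar: 41.5 × 2.267 = 94.07 → 94.
hood: 53.5 × 2.267 = 121.27 → 121.
front: 54 × 2.267 = 122.40 → 122.

sleeve 63; collar 94; hood 121; front 122.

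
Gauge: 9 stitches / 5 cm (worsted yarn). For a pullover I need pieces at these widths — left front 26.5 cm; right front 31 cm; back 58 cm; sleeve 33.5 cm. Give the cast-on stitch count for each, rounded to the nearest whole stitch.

left front 48; right front 56; back 104; sleeve 60.

Rate = 9/5 = 1.8 sts per cm.
left front: 26.5 × 1.8 = 47.70 → 48.
right front: 31 × 1.8 = 55.80 → 56.
back: 58 × 1.8 = 104.40 → 104.
sleeve: 33.5 × 1.8 = 60.30 → 60.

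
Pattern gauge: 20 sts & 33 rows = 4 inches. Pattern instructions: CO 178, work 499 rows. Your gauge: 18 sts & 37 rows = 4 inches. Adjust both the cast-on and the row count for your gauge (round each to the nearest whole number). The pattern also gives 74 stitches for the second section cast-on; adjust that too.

Cast on 160 stitches; work 559 rows; second section cast-on 67 stitches.

Stitches: 178 × 18/20 = 160.20 → 160.
Rows: 499 × 37/33 = 559.48 → 559.
second section cast-on: 74 × 18/20 = 66.60 → 67.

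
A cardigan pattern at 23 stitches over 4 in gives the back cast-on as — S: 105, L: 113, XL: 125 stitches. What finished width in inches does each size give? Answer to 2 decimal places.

23/4 = 5.75 sts per in.
S: 105 / 5.75 = 18.261 → 18.26 in.
L: 113 / 5.75 = 19.652 → 19.65 in.
XL: 125 / 5.75 = 21.739 → 21.74 in.

S 18.26 inches; L 19.65 inches; XL 21.74 inches.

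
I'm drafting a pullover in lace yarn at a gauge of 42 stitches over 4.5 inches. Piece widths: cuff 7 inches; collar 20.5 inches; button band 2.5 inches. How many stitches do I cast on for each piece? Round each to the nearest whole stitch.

cuff 65; collar 191; button band 23.

Rate = 42/4.5 = 9.333 sts per in.
cuff: 7 × 9.333 = 65.33 → 65.
collar: 20.5 × 9.333 = 191.33 → 191.
button band: 2.5 × 9.333 = 23.33 → 23.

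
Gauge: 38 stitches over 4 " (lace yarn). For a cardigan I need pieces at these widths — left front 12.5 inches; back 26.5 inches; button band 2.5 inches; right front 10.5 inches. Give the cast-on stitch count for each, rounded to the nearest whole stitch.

left front 119; back 252; button band 24; right front 100.

Rate = 38/4 = 9.5 sts per in.
left front: 12.5 × 9.5 = 118.75 → 119.
back: 26.5 × 9.5 = 251.75 → 252.
button band: 2.5 × 9.5 = 23.75 → 24.
right front: 10.5 × 9.5 = 99.75 → 100.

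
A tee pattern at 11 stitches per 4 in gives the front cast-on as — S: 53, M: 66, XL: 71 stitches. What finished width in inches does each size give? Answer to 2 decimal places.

11/4 = 2.75 sts per in.
S: 53 / 2.75 = 19.273 → 19.27 in.
M: 66 / 2.75 = 24.000 → 24.00 in.
XL: 71 / 2.75 = 25.818 → 25.82 in.

S 19.27 inches; M 24.00 inches; XL 25.82 inches.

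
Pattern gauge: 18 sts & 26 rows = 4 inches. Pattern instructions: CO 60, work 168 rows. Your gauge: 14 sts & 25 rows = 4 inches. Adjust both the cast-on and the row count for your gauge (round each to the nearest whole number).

Cast on 47 stitches; work 162 rows.

Stitches: 60 × 14/18 = 46.67 → 47.
Rows: 168 × 25/26 = 161.54 → 162.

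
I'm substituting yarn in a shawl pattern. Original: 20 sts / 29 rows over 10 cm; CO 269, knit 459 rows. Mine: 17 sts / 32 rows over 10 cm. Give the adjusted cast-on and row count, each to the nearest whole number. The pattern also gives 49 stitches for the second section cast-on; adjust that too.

Cast on 229 stitches; work 506 rows; second section cast-on 42 stitches.

Stitches: 269 × 17/20 = 228.65 → 229.
Rows: 459 × 32/29 = 506.48 → 506.
second section cast-on: 49 × 17/20 = 41.65 → 42.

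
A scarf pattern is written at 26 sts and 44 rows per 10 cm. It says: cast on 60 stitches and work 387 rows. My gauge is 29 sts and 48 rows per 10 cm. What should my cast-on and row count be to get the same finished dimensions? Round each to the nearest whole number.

Stitches: 60 × 29/26 = 66.92 → 67.
Rows: 387 × 48/44 = 422.18 → 422.

Cast on 67 stitches; work 422 rows.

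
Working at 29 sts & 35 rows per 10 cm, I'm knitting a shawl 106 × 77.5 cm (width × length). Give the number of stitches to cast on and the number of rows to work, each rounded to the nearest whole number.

Cast on 307 stitches and work 271 rows.

Stitch gauge = 29/10 = 2.9 sts/cm; 106 × 2.9 = 307.40 → 307 sts.
Row gauge = 35/10 = 3.5 rows/cm; 77.5 × 3.5 = 271.25 → 271 rows.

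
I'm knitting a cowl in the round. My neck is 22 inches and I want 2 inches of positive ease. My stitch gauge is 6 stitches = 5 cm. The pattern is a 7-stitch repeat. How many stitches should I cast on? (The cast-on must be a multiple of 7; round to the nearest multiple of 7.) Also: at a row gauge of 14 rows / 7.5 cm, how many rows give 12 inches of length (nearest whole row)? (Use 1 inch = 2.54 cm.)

Cast on 70 stitches; work 57 rows.

Finished = 22 + 2 = 24 inches.
24 inches × 2.54 = 60.96 cm.
6/5 = 1.2 sts per cm; 60.96 × 1.2 = 73.15 sts.
Nearest multiple of 7 → 70.
12 inches = 30.48 cm; × 1.867 = 56.90 → 57 rows.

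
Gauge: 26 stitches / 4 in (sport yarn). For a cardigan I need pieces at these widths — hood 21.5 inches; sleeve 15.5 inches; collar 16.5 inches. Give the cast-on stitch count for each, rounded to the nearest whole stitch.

hood 140; sleeve 101; collar 107.

Rate = 26/4 = 6.5 sts per in.
hood: 21.5 × 6.5 = 139.75 → 140.
sleeve: 15.5 × 6.5 = 100.75 → 101.
collar: 16.5 × 6.5 = 107.25 → 107.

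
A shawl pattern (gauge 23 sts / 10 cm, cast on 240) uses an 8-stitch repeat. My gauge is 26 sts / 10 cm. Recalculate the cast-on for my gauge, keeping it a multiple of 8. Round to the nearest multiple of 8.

Cast on 272 stitches.

240 × 26 / 23 = 271.30.
Nearest multiple of 8: 272.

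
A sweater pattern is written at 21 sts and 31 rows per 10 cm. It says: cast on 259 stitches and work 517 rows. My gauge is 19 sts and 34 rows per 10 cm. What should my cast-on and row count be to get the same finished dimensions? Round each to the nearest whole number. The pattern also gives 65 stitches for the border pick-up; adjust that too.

Cast on 234 stitches; work 567 rows; border pick-up 59 stitches.

Stitches: 259 × 19/21 = 234.33 → 234.
Rows: 517 × 34/31 = 567.03 → 567.
border pick-up: 65 × 19/21 = 58.81 → 59.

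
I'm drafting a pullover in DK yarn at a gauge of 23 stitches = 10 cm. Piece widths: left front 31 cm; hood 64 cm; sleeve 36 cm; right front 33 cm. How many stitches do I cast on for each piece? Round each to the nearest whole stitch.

Rate = 23/10 = 2.3 sts per cm.
left front: 31 × 2.3 = 71.30 → 71.
hood: 64 × 2.3 = 147.20 → 147.
sleeve: 36 × 2.3 = 82.80 → 83.
right front: 33 × 2.3 = 75.90 → 76.

left front 71; hood 147; sleeve 83; right front 76.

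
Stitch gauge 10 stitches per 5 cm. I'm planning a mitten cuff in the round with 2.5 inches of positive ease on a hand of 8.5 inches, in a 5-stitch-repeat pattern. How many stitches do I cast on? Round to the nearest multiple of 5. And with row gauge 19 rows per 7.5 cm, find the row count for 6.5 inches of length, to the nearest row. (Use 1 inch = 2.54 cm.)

Finished = 8.5 + 2.5 = 11 inches.
11 inches × 2.54 = 27.94 cm.
10/5 = 2 sts per cm; 27.94 × 2 = 55.88 sts.
Nearest multiple of 5 → 55.
6.5 inches = 16.51 cm; × 2.533 = 41.83 → 42 rows.

Cast on 55 stitches; work 42 rows.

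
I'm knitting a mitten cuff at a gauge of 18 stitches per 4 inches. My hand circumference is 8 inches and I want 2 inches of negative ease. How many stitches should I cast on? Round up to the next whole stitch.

CO 27 sts.

Finished = 8 − 2 = 6 in.
18 / 4 = 4.5 sts per inch.
6.00 × 4.5 = 27.00 sts.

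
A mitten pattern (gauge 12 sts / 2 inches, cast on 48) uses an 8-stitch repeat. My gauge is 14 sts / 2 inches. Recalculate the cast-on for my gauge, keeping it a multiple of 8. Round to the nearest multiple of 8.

48 × 14 / 12 = 56.00.
Nearest multiple of 8: 56.

56 stitches.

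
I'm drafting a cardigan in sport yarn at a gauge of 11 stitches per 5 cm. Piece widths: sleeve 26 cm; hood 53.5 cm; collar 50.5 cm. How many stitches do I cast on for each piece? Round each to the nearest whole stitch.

Rate = 11/5 = 2.2 sts per cm.
sleeve: 26 × 2.2 = 57.20 → 57.
hood: 53.5 × 2.2 = 117.70 → 118.
collar: 50.5 × 2.2 = 111.10 → 111.

sleeve 57; hood 118; collar 111.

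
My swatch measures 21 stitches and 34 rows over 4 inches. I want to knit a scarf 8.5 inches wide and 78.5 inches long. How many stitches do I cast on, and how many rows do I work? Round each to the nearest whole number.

Stitch gauge = 21/4 = 5.25 sts/in; 8.5 × 5.25 = 44.62 → 45 sts.
Row gauge = 34/4 = 8.5 rows/in; 78.5 × 8.5 = 667.25 → 667 rows.

Cast on 45 stitches and work 667 rows.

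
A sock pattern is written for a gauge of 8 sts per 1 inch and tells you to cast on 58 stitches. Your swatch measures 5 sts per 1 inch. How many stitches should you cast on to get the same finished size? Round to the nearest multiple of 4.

CO 36 sts.

Scale factor = 5 / 8 = 0.625.
58 × 5 / 8 = 36.25 sts.
→ 36 sts.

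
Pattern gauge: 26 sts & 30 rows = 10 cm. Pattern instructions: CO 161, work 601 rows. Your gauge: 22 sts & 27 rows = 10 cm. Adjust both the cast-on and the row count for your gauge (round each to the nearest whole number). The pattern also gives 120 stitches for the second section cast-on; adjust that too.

Stitches: 161 × 22/26 = 136.23 → 136.
Rows: 601 × 27/30 = 540.90 → 541.
second section cast-on: 120 × 22/26 = 101.54 → 102.

Cast on 136 stitches; work 541 rows; second section cast-on 102 stitches.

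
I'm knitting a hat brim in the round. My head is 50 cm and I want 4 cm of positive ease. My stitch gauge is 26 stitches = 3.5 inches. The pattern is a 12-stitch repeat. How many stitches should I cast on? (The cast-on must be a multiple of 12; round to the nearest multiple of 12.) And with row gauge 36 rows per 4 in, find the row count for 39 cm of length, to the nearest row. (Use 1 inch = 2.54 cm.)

Cast on 156 stitches; work 138 rows.

Finished = 50 + 4 = 54 cm.
54 cm × 1/2.54 = 21.26 inches.
26/3.5 = 7.429 sts per in; 21.26 × 7.429 = 157.93 sts.
Nearest multiple of 12 → 156.
39 cm = 15.35 inches; × 9 = 138.19 → 138 rows.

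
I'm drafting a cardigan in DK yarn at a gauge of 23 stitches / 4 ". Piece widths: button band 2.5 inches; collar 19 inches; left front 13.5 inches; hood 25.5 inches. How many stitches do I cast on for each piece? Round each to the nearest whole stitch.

Rate = 23/4 = 5.75 sts per in.
button band: 2.5 × 5.75 = 14.38 → 14.
collar: 19 × 5.75 = 109.25 → 109.
left front: 13.5 × 5.75 = 77.62 → 78.
hood: 25.5 × 5.75 = 146.62 → 147.

button band 14; collar 109; left front 78; hood 147.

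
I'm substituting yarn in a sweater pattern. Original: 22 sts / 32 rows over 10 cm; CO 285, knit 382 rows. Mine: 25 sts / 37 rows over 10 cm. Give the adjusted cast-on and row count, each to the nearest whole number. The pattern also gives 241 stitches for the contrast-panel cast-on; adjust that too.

Cast on 324 stitches; work 442 rows; contrast-panel cast-on 274 stitches.

Stitches: 285 × 25/22 = 323.86 → 324.
Rows: 382 × 37/32 = 441.69 → 442.
contrast-panel cast-on: 241 × 25/22 = 273.86 → 274.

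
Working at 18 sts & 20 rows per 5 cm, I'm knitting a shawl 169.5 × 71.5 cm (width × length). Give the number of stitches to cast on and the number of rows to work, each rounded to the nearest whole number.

Stitch gauge = 18/5 = 3.6 sts/cm; 169.5 × 3.6 = 610.20 → 610 sts.
Row gauge = 20/5 = 4 rows/cm; 71.5 × 4 = 286.00 → 286 rows.

Cast on 610 stitches and work 286 rows.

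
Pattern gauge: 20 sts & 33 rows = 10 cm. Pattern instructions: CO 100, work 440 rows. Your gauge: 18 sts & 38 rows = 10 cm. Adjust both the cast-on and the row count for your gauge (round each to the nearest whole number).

Stitches: 100 × 18/20 = 90.00 → 90.
Rows: 440 × 38/33 = 506.67 → 507.

Cast on 90 stitches; work 507 rows.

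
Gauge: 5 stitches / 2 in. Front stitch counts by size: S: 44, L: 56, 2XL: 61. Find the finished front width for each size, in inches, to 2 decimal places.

5/2 = 2.5 sts per in.
S: 44 / 2.5 = 17.600 → 17.60 in.
L: 56 / 2.5 = 22.400 → 22.40 in.
2XL: 61 / 2.5 = 24.400 → 24.40 in.

S 17.60 inches; L 22.40 inches; 2XL 24.40 inches.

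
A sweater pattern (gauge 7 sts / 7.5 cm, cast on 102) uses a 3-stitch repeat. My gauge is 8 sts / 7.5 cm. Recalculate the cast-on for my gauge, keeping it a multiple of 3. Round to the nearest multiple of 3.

102 × 8 / 7 = 116.57.
Nearest multiple of 3: 117.

117 stitches.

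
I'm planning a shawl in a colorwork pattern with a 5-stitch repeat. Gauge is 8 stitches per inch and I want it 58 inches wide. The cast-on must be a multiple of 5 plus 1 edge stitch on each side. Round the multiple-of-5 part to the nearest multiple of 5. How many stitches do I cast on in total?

462 stitches.

8 / 1 = 8 sts per inch.
58 × 8 = 464.00 sts.
Less 2 edge sts → 462.00 for the repeat.
Nearest multiple of 5: 460.
Add back 2 edge sts → 462.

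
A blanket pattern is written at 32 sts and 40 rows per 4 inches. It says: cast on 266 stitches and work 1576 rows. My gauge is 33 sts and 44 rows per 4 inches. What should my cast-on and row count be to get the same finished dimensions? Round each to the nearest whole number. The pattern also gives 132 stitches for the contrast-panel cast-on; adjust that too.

Stitches: 266 × 33/32 = 274.31 → 274.
Rows: 1576 × 44/40 = 1733.60 → 1734.
contrast-panel cast-on: 132 × 33/32 = 136.12 → 136.

Cast on 274 stitches; work 1734 rows; contrast-panel cast-on 136 stitches.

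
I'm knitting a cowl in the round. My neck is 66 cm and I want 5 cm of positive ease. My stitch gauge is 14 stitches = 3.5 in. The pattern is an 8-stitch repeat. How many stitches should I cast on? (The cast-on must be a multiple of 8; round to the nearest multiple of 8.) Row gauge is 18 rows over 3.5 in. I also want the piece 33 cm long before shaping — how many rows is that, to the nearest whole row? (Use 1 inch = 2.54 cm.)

Cast on 112 stitches; work 67 rows.

Finished = 66 + 5 = 71 cm.
71 cm × 1/2.54 = 27.95 inches.
14/3.5 = 4 sts per in; 27.95 × 4 = 111.81 sts.
Nearest multiple of 8 → 112.
33 cm = 12.99 inches; × 5.143 = 66.82 → 67 rows.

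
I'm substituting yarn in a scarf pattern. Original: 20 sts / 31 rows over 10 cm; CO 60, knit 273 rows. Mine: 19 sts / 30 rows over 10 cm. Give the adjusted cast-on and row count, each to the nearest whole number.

Cast on 57 stitches; work 264 rows.

Stitches: 60 × 19/20 = 57.00 → 57.
Rows: 273 × 30/31 = 264.19 → 264.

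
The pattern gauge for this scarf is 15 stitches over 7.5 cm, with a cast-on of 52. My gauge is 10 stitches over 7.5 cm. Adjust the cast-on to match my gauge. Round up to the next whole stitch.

Cast on 35 stitches.

Scale factor = 10 / 15 = 0.667.
52 × 10 / 15 = 34.67 sts.
→ 35 sts.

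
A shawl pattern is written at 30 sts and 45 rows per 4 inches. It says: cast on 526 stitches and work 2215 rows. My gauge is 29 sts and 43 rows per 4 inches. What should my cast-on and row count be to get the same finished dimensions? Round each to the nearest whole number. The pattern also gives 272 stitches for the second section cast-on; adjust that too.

Cast on 508 stitches; work 2117 rows; second section cast-on 263 stitches.

Stitches: 526 × 29/30 = 508.47 → 508.
Rows: 2215 × 43/45 = 2116.56 → 2117.
second section cast-on: 272 × 29/30 = 262.93 → 263.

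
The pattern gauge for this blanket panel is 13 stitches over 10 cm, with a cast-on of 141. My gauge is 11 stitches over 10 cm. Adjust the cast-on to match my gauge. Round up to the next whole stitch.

Scale factor = 11 / 13 = 0.846.
141 × 11 / 13 = 119.31 sts.
→ 120 sts.

CO 120 sts.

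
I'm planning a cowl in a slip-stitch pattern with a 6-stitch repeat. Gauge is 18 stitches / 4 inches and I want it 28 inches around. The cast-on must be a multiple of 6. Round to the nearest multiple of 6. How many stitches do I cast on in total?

18 / 4 = 4.5 sts per inch.
28 × 4.5 = 126.00 sts.
Nearest multiple of 6: 126.

CO 126 sts.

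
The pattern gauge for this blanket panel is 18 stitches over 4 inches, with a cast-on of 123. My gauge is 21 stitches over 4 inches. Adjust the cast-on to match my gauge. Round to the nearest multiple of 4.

Scale factor = 21 / 18 = 1.167.
123 × 21 / 18 = 143.50 sts.
→ 144 sts.

144 stitches.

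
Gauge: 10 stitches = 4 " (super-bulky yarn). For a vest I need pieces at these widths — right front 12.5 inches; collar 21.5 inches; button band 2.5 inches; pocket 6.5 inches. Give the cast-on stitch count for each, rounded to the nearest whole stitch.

right front 31; collar 54; button band 6; pocket 16.

Rate = 10/4 = 2.5 sts per in.
right front: 12.5 × 2.5 = 31.25 → 31.
collar: 21.5 × 2.5 = 53.75 → 54.
button band: 2.5 × 2.5 = 6.25 → 6.
pocket: 6.5 × 2.5 = 16.25 → 16.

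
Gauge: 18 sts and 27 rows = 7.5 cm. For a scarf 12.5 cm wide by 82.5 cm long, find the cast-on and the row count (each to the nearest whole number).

Stitch gauge = 18/7.5 = 2.4 sts/cm; 12.5 × 2.4 = 30.00 → 30 sts.
Row gauge = 27/7.5 = 3.6 rows/cm; 82.5 × 3.6 = 297.00 → 297 rows.

Cast on 30 stitches and work 297 rows.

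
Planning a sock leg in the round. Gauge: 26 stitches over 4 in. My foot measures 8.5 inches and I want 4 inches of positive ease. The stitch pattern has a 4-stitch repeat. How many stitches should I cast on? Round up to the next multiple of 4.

CO 84 sts.

Finished = 8.5 + 4 = 12.5 inches.
26 / 4 = 6.5 sts/in.
12.5 × 6.5 = 81.25 sts.
Next multiple of 4: 84.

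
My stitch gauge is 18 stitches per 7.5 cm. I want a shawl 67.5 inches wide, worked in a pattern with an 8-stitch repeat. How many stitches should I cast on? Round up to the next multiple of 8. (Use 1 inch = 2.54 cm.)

Cast on 416 stitches.

67.5 in = 67.5 × 2.54 = 171.45 cm.
18 / 7.5 = 2.4 sts/cm.
171.45 × 2.4 = 411.48 sts.
→ 416.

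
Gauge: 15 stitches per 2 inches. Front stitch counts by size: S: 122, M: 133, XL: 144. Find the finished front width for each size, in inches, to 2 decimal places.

S 16.27 inches; M 17.73 inches; XL 19.20 inches.

15/2 = 7.5 sts per in.
S: 122 / 7.5 = 16.267 → 16.27 in.
M: 133 / 7.5 = 17.733 → 17.73 in.
XL: 144 / 7.5 = 19.200 → 19.20 in.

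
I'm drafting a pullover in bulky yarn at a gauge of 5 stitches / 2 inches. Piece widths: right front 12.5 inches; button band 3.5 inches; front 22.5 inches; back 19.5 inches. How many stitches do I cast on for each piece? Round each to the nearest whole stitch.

right front 31; button band 9; front 56; back 49.

Rate = 5/2 = 2.5 sts per in.
right front: 12.5 × 2.5 = 31.25 → 31.
button band: 3.5 × 2.5 = 8.75 → 9.
front: 22.5 × 2.5 = 56.25 → 56.
back: 19.5 × 2.5 = 48.75 → 49.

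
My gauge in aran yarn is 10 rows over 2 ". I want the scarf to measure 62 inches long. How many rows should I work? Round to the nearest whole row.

310 rows.

10 rows / 2 in = 5 rows per inch.
62 × 5 = 310.00 rows.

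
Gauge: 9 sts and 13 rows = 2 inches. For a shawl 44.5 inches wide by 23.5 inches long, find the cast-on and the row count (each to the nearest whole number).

Stitch gauge = 9/2 = 4.5 sts/in; 44.5 × 4.5 = 200.25 → 200 sts.
Row gauge = 13/2 = 6.5 rows/in; 23.5 × 6.5 = 152.75 → 153 rows.

Cast on 200 stitches and work 153 rows.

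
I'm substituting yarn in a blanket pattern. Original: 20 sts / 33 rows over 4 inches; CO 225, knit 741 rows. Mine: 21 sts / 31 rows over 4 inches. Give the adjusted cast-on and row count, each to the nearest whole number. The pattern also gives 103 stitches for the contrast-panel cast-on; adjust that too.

Stitches: 225 × 21/20 = 236.25 → 236.
Rows: 741 × 31/33 = 696.09 → 696.
contrast-panel cast-on: 103 × 21/20 = 108.15 → 108.

Cast on 236 stitches; work 696 rows; contrast-panel cast-on 108 stitches.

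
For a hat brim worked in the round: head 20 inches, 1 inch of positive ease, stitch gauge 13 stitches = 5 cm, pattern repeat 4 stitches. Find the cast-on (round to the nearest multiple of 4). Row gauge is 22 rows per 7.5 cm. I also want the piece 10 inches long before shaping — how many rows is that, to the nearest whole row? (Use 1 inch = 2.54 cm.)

Cast on 140 stitches; work 75 rows.

Finished = 20 + 1 = 21 inches.
21 inches × 2.54 = 53.34 cm.
13/5 = 2.6 sts per cm; 53.34 × 2.6 = 138.68 sts.
Nearest multiple of 4 → 140.
10 inches = 25.40 cm; × 2.933 = 74.51 → 75 rows.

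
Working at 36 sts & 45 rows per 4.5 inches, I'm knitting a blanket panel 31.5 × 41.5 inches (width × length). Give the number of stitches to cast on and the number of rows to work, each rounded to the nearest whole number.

Stitch gauge = 36/4.5 = 8 sts/in; 31.5 × 8 = 252.00 → 252 sts.
Row gauge = 45/4.5 = 10 rows/in; 41.5 × 10 = 415.00 → 415 rows.

Cast on 252 stitches and work 415 rows.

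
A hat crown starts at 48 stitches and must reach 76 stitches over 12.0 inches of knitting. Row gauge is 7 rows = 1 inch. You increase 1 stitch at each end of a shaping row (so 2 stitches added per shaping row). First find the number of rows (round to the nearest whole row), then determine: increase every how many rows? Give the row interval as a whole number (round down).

Increase every 6th row.

Rows = 12.0 × 7 = 84.0 → 84 rows.
Stitches to add: 28 → 14 shaping rows (at 2 st each).
84 / 14 = 6.00 → every 6 rows.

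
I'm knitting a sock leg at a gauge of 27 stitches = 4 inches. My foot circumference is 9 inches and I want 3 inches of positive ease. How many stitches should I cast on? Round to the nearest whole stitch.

Cast on 81 stitches.

Finished = 9 + 3 = 12 in.
27 / 4 = 6.75 sts per inch.
12.00 × 6.75 = 81.00 sts.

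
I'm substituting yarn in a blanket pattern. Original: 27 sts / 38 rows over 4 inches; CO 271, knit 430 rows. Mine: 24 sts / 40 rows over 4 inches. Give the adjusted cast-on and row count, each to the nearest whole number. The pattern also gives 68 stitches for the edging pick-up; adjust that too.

Cast on 241 stitches; work 453 rows; edging pick-up 60 stitches.

Stitches: 271 × 24/27 = 240.89 → 241.
Rows: 430 × 40/38 = 452.63 → 453.
edging pick-up: 68 × 24/27 = 60.44 → 60.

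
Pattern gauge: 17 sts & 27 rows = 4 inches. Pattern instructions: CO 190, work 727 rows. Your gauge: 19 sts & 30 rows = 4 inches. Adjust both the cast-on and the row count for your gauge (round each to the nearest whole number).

Cast on 212 stitches; work 808 rows.

Stitches: 190 × 19/17 = 212.35 → 212.
Rows: 727 × 30/27 = 807.78 → 808.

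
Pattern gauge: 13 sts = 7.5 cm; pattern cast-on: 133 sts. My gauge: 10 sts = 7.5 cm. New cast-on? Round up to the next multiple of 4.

Scale factor = 10 / 13 = 0.769.
133 × 10 / 13 = 102.31 sts.
→ 104 sts.

Cast on 104 stitches.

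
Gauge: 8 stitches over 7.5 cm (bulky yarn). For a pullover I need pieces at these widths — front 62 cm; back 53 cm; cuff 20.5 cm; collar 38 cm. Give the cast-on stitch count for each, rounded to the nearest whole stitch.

Rate = 8/7.5 = 1.067 sts per cm.
front: 62 × 1.067 = 66.13 → 66.
back: 53 × 1.067 = 56.53 → 57.
cuff: 20.5 × 1.067 = 21.87 → 22.
collar: 38 × 1.067 = 40.53 → 41.

front 66; back 57; cuff 22; collar 41.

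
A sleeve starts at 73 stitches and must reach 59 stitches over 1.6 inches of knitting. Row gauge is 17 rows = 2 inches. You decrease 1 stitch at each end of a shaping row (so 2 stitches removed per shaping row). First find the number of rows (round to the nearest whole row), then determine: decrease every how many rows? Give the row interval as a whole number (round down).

Decrease every 2nd row.

Rows = 1.6 × 8.5 = 13.6 → 14 rows.
Stitches to remove: 14 → 7 shaping rows (at 2 st each).
14 / 7 = 2.00 → every 2 rows.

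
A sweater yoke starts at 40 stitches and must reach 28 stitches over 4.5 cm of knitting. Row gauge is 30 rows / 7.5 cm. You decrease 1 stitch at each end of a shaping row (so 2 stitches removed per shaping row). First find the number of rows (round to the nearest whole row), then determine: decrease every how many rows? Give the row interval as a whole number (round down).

Rows = 4.5 × 4 = 18.0 → 18 rows.
Stitches to remove: 12 → 6 shaping rows (at 2 st each).
18 / 6 = 3.00 → every 3 rows.

Decrease every 3rd row.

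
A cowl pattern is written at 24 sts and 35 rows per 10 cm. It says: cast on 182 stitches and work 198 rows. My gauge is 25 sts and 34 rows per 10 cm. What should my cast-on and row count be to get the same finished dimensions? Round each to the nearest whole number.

Stitches: 182 × 25/24 = 189.58 → 190.
Rows: 198 × 34/35 = 192.34 → 192.

Cast on 190 stitches; work 192 rows.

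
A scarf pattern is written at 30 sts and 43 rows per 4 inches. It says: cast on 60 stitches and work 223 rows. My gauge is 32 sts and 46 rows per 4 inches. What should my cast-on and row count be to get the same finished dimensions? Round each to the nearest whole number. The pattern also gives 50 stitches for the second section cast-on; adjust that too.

Stitches: 60 × 32/30 = 64.00 → 64.
Rows: 223 × 46/43 = 238.56 → 239.
second section cast-on: 50 × 32/30 = 53.33 → 53.

Cast on 64 stitches; work 239 rows; second section cast-on 53 stitches.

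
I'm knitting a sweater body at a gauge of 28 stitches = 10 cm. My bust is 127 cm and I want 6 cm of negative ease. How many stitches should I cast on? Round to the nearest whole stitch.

Cast on 339 stitches.

Finished = 127 − 6 = 121 cm.
28 / 10 = 2.8 sts per cm.
121.00 × 2.8 = 338.80 sts.
→ 339 sts.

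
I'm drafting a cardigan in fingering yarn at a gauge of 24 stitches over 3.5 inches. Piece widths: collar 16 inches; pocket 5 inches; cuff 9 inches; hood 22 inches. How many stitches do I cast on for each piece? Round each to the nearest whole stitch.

Rate = 24/3.5 = 6.857 sts per in.
collar: 16 × 6.857 = 109.71 → 110.
pocket: 5 × 6.857 = 34.29 → 34.
cuff: 9 × 6.857 = 61.71 → 62.
hood: 22 × 6.857 = 150.86 → 151.

collar 110; pocket 34; cuff 62; hood 151.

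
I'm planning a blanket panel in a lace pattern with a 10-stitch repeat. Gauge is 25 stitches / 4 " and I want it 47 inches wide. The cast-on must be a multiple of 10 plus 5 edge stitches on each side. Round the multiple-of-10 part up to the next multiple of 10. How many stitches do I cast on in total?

25 / 4 = 6.25 sts per inch.
47 × 6.25 = 293.75 sts.
Less 10 edge sts → 283.75 for the repeat.
Next multiple of 10: 290.
Add back 10 edge sts → 300.

Cast on 300 stitches.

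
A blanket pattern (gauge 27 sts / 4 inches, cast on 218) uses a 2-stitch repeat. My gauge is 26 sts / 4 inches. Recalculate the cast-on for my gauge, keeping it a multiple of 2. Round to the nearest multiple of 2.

CO 210 sts.

218 × 26 / 27 = 209.93.
Nearest multiple of 2: 210.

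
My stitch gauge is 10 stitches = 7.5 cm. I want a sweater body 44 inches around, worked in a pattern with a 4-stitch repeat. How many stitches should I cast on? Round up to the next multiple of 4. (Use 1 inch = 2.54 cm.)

Cast on 152 stitches.

44 in = 44 × 2.54 = 111.76 cm.
10 / 7.5 = 1.333 sts/cm.
111.76 × 1.333 = 149.01 sts.
→ 152.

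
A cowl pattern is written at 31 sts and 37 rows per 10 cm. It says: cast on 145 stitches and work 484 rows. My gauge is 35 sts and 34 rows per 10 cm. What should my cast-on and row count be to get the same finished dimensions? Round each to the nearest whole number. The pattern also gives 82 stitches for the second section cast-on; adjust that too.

Stitches: 145 × 35/31 = 163.71 → 164.
Rows: 484 × 34/37 = 444.76 → 445.
second section cast-on: 82 × 35/31 = 92.58 → 93.

Cast on 164 stitches; work 445 rows; second section cast-on 93 stitches.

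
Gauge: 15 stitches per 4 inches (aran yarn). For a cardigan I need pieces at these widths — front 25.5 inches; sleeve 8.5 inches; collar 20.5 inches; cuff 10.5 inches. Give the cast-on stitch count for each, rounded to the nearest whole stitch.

front 96; sleeve 32; collar 77; cuff 39.

Rate = 15/4 = 3.75 sts per in.
front: 25.5 × 3.75 = 95.62 → 96.
sleeve: 8.5 × 3.75 = 31.88 → 32.
collar: 20.5 × 3.75 = 76.88 → 77.
cuff: 10.5 × 3.75 = 39.38 → 39.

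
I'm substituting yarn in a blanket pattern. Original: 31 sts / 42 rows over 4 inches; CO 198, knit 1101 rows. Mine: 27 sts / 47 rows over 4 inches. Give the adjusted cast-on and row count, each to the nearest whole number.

Cast on 172 stitches; work 1232 rows.

Stitches: 198 × 27/31 = 172.45 → 172.
Rows: 1101 × 47/42 = 1232.07 → 1232.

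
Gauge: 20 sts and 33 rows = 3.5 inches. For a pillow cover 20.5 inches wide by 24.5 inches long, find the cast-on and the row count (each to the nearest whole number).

Stitch gauge = 20/3.5 = 5.714 sts/in; 20.5 × 5.714 = 117.14 → 117 sts.
Row gauge = 33/3.5 = 9.429 rows/in; 24.5 × 9.429 = 231.00 → 231 rows.

Cast on 117 stitches and work 231 rows.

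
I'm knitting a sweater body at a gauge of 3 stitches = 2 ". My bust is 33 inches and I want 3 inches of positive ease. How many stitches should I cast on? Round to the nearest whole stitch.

Finished = 33 + 3 = 36 in.
3 / 2 = 1.5 sts per inch.
36.00 × 1.5 = 54.00 sts.

54 stitches.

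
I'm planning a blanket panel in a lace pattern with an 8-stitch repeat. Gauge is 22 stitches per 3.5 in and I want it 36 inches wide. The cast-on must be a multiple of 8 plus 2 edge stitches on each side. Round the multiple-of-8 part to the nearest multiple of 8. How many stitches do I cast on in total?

228 stitches.

22 / 3.5 = 6.286 sts per inch.
36 × 6.286 = 226.29 sts.
Less 4 edge sts → 222.29 for the repeat.
Nearest multiple of 8: 224.
Add back 4 edge sts → 228.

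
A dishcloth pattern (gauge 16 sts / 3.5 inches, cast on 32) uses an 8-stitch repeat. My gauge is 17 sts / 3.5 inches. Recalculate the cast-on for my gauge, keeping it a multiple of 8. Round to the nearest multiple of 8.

32 × 17 / 16 = 34.00.
Nearest multiple of 8: 32.

CO 32 sts.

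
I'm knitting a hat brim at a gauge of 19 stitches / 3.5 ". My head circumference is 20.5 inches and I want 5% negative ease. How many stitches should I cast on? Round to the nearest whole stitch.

Finished = 20.5 × 0.95 = 19.48 in.
19 / 3.5 = 5.429 sts per inch.
19.48 × 5.429 = 105.72 sts.
→ 106 sts.

CO 106 sts.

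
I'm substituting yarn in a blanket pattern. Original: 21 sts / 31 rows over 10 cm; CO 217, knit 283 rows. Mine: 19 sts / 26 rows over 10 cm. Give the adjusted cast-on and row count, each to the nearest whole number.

Stitches: 217 × 19/21 = 196.33 → 196.
Rows: 283 × 26/31 = 237.35 → 237.

Cast on 196 stitches; work 237 rows.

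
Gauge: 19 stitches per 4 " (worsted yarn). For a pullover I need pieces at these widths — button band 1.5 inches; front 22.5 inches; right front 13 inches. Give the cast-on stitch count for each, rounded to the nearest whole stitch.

button band 7; front 107; right front 62.

Rate = 19/4 = 4.75 sts per in.
button band: 1.5 × 4.75 = 7.12 → 7.
front: 22.5 × 4.75 = 106.88 → 107.
right front: 13 × 4.75 = 61.75 → 62.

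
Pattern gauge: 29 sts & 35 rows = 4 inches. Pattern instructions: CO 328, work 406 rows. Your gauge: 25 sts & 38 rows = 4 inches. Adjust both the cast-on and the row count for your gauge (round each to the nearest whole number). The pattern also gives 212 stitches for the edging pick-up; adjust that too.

Cast on 283 stitches; work 441 rows; edging pick-up 183 stitches.

Stitches: 328 × 25/29 = 282.76 → 283.
Rows: 406 × 38/35 = 440.80 → 441.
edging pick-up: 212 × 25/29 = 182.76 → 183.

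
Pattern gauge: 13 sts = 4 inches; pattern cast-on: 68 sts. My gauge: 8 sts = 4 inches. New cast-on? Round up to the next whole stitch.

Scale factor = 8 / 13 = 0.615.
68 × 8 / 13 = 41.85 sts.
→ 42 sts.

42 stitches.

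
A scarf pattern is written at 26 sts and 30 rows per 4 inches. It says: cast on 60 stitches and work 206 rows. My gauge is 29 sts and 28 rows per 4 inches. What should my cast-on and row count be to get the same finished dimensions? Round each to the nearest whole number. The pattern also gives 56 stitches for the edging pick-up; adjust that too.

Stitches: 60 × 29/26 = 66.92 → 67.
Rows: 206 × 28/30 = 192.27 → 192.
edging pick-up: 56 × 29/26 = 62.46 → 62.

Cast on 67 stitches; work 192 rows; edging pick-up 62 stitches.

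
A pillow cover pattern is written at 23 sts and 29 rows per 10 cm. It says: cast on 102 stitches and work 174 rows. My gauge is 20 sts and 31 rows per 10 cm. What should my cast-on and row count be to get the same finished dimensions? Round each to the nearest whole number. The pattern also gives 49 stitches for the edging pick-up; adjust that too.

Cast on 89 stitches; work 186 rows; edging pick-up 43 stitches.

Stitches: 102 × 20/23 = 88.70 → 89.
Rows: 174 × 31/29 = 186.00 → 186.
edging pick-up: 49 × 20/23 = 42.61 → 43.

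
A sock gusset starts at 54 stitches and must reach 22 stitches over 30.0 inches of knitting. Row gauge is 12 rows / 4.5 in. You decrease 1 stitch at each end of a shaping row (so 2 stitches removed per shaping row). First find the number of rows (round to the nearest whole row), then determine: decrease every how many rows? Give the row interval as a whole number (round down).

Decrease every 5th row.

Rows = 30.0 × 2.667 = 80.0 → 80 rows.
Stitches to remove: 32 → 16 shaping rows (at 2 st each).
80 / 16 = 5.00 → every 5 rows.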